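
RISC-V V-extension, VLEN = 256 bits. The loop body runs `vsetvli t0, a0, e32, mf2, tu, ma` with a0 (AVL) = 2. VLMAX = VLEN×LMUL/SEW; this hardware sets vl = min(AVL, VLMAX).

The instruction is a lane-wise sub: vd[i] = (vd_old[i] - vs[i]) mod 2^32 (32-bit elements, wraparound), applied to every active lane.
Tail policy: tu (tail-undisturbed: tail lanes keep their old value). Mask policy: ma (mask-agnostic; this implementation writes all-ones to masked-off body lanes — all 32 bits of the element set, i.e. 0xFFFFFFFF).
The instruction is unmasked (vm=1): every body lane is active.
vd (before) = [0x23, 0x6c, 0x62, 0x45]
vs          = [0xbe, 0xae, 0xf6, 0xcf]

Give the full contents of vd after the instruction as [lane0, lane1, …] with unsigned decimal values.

VLMAX = VLEN×LMUL/SEW = 256×1/2/32 = 4
vl ← min(2, 4) = 2
vd[0] sub(0x23,0xbe) -> 0xffffff65
vd[1] sub(0x6c,0xae) -> 0xffffffbe
vd[2] tail/keep -> 0x62
vd[3] tail/keep -> 0x45

vd = [4294967141, 4294967230, 98, 69]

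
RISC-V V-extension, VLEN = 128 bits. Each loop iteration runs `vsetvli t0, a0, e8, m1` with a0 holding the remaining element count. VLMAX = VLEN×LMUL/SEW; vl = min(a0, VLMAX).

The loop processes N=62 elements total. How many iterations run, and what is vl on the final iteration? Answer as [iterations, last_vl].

[iterations, last_vl] = [4, 14]

lanes per group: 128·1/8 = 16
62 elements at 16/iter → 4 passes, remainder 14 on the last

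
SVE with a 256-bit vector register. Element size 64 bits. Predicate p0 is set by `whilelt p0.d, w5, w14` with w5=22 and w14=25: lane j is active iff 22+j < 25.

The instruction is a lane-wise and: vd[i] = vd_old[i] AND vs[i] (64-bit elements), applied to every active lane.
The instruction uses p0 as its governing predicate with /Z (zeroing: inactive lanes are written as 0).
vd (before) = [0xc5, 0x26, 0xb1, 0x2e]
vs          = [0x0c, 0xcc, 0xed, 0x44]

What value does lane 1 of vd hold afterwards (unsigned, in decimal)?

256-bit reg / 64-bit elem → 4 lanes
active while 22+j < 25, i.e. j ∈ [0,3) capped at 4 ⇒ 3
lane  0: and(0xc5,0x0c) ⇒ 0x04
lane  1: and(0x26,0xcc) ⇒ 0x04
lane  2: and(0xb1,0xed) ⇒ 0xa1
lane  3: tail/zero ⇒ 0x00

vd[1] = 4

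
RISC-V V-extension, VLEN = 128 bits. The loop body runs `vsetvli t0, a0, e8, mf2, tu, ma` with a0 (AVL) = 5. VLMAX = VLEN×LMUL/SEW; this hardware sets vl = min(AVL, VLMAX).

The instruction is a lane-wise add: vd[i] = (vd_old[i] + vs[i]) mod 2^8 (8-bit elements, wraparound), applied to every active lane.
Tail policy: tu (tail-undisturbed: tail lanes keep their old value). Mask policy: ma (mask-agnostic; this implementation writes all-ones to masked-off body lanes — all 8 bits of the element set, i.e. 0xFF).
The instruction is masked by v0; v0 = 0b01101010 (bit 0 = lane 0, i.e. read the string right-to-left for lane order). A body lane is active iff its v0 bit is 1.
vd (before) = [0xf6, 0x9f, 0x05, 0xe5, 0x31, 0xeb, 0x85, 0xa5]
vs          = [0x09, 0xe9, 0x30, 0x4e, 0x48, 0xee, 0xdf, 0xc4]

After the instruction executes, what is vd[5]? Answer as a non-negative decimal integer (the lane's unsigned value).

vd[5] = 235

VLMAX = (128 × 1/2) / 8 = 8 lanes
AVL=5 ≤ VLMAX=8, so vl = 5
vd[0] mask-off/ones -> 0xff
vd[1] add(0x9f,0xe9) -> 0x88
vd[2] mask-off/ones -> 0xff
vd[3] add(0xe5,0x4e) -> 0x33
vd[4] mask-off/ones -> 0xff
vd[5] tail/keep -> 0xeb
vd[6] tail/keep -> 0x85
vd[7] tail/keep -> 0xa5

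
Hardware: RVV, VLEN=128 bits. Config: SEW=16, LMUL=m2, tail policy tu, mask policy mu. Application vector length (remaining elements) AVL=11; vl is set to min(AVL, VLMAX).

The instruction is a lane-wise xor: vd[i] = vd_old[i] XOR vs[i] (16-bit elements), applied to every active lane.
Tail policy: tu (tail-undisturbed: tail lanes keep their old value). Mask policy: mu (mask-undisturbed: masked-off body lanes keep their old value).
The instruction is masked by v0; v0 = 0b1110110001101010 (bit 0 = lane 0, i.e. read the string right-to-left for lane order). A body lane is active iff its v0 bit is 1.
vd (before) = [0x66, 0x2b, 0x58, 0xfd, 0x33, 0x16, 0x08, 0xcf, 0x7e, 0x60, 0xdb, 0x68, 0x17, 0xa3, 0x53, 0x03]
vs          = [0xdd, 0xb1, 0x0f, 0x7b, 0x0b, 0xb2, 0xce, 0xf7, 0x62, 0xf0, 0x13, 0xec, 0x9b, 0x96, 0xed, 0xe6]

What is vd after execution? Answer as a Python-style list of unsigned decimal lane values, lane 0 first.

vd = [102, 154, 88, 134, 51, 164, 198, 207, 126, 96, 200, 104, 23, 163, 83, 3]

VLMAX = (128 × 2) / 16 = 16 lanes
vl = min(AVL, VLMAX) = min(11, 16) = 11
[0] mask-off/keep = 0x66
[1] xor(0x2b,0xb1) = 0x9a
[2] mask-off/keep = 0x58
[3] xor(0xfd,0x7b) = 0x86
[4] mask-off/keep = 0x33
[5] xor(0x16,0xb2) = 0xa4
[6] xor(0x08,0xce) = 0xc6
[7] mask-off/keep = 0xcf
[8] mask-off/keep = 0x7e
[9] mask-off/keep = 0x60
[10] xor(0xdb,0x13) = 0xc8
[11] tail/keep = 0x68
[12] tail/keep = 0x17
[13] tail/keep = 0xa3
[14] tail/keep = 0x53
[15] tail/keep = 0x03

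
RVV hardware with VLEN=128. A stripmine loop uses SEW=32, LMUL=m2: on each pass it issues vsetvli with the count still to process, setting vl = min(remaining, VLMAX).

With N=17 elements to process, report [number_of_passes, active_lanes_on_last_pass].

[iterations, last_vl] = [3, 1]

lanes per group: 128·2/32 = 8
N=17: ⌈17/8⌉ = 3 iters; last vl = 17 − 2×8 = 1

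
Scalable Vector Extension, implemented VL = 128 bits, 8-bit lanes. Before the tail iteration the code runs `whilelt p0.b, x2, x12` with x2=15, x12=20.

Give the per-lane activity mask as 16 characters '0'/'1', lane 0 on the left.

128-bit reg / 8-bit elem → 16 lanes
whilelt: lane j active iff 15+j < 20 → j < 5 → 5 active
bits (lane 0 leftmost): 1111100000000000

predicate = 1111100000000000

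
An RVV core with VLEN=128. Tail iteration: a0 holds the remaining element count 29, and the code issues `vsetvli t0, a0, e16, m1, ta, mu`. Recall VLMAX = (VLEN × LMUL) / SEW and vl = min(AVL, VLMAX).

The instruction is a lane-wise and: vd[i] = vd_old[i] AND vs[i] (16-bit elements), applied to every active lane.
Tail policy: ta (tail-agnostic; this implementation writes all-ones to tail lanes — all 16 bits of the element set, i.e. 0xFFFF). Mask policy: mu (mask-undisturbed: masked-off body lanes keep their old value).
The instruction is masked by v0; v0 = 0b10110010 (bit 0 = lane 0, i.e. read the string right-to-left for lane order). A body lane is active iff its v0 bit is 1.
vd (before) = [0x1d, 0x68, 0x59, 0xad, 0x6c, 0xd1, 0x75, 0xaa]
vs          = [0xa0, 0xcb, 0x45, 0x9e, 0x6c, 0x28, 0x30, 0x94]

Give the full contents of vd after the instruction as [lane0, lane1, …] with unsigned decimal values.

vd = [29, 72, 89, 173, 108, 0, 117, 128]

lanes per group: 128·1/16 = 8
vl ← min(29, 8) = 8
[0] mask-off/keep = 0x1d
[1] and(0x68,0xcb) = 0x48
[2] mask-off/keep = 0x59
[3] mask-off/keep = 0xad
[4] and(0x6c,0x6c) = 0x6c
[5] and(0xd1,0x28) = 0x00
[6] mask-off/keep = 0x75
[7] and(0xaa,0x94) = 0x80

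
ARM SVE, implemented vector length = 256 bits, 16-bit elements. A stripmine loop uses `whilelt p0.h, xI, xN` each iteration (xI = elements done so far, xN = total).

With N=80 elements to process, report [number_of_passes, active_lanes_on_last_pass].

[iterations, last_vl] = [5, 16]

lane count: 256 div 16 = 16
80 elements at 16/iter → 5 passes, remainder 16 on the last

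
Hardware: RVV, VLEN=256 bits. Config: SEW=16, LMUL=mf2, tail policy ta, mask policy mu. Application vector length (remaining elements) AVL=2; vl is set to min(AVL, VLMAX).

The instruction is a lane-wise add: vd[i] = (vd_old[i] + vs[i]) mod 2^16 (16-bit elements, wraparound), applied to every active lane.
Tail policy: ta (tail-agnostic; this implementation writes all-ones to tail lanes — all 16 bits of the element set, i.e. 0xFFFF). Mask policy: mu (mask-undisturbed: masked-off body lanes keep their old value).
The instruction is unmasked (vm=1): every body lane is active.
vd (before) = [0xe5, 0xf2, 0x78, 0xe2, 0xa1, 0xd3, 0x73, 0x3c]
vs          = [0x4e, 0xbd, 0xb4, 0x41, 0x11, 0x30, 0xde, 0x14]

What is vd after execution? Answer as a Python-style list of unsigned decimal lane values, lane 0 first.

lanes per group: 256·1/2/16 = 8
vl ← min(2, 8) = 2
vd[0] add(0xe5,0x4e) -> 0x133
vd[1] add(0xf2,0xbd) -> 0x1af
vd[2] tail/ones -> 0xffff
vd[3] tail/ones -> 0xffff
vd[4] tail/ones -> 0xffff
vd[5] tail/ones -> 0xffff
vd[6] tail/ones -> 0xffff
vd[7] tail/ones -> 0xffff

vd = [307, 431, 65535, 65535, 65535, 65535, 65535, 65535]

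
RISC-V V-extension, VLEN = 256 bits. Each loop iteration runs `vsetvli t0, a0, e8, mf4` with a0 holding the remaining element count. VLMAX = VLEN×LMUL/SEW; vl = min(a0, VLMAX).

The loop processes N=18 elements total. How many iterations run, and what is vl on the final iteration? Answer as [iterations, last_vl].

[iterations, last_vl] = [3, 2]

VLMAX = (256 × 1/4) / 8 = 8 lanes
iterations = ceil(18/8) = 3; final-pass vl = 2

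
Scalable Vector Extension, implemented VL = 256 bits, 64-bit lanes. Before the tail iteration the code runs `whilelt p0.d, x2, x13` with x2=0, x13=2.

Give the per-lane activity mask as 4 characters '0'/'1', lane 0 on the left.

256-bit reg / 64-bit elem → 4 lanes
active while 0+j < 2, i.e. j ∈ [0,2) capped at 4 ⇒ 2
bits (lane 0 leftmost): 1100

predicate = 1100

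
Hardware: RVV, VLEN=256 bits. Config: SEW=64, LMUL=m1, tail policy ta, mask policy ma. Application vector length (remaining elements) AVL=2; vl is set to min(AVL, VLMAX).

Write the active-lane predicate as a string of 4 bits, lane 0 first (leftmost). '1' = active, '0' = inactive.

lanes per group: 256·1/64 = 4
AVL=2 ≤ VLMAX=4, so vl = 2
bits (lane 0 leftmost): 1100

predicate = 1100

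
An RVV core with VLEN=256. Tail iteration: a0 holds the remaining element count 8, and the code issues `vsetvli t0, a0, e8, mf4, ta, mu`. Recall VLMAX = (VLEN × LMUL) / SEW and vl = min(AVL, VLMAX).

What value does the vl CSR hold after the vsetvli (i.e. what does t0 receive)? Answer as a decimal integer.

VLMAX = VLEN×LMUL/SEW = 256×1/4/8 = 8
vl = min(AVL, VLMAX) = min(8, 8) = 8

vl = 8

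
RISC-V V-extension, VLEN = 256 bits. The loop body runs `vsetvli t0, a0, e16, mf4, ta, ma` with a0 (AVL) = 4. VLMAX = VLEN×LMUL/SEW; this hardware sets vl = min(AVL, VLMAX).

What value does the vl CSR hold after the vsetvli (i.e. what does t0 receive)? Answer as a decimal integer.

vl = 4

VLMAX = VLEN×LMUL/SEW = 256×1/4/16 = 4
vl = min(AVL, VLMAX) = min(4, 4) = 4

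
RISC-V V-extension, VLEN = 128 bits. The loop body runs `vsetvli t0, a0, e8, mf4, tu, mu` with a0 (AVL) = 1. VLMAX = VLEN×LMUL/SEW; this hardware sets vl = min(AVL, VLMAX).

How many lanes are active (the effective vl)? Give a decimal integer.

lanes per group: 128·1/4/8 = 4
vl = min(AVL, VLMAX) = min(1, 4) = 1

vl = 1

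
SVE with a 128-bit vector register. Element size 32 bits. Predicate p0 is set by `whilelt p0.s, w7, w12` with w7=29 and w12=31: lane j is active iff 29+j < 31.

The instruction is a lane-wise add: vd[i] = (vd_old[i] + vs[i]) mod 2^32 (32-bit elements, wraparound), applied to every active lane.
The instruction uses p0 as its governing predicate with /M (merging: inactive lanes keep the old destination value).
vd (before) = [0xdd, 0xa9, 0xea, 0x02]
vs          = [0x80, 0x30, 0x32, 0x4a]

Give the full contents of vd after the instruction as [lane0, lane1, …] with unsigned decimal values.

register lanes = 128/32 = 4
active while 29+j < 31, i.e. j ∈ [0,2) capped at 4 ⇒ 2
vd[0] add(0xdd,0x80) -> 0x15d
vd[1] add(0xa9,0x30) -> 0xd9
vd[2] tail/keep -> 0xea
vd[3] tail/keep -> 0x02

vd = [349, 217, 234, 2]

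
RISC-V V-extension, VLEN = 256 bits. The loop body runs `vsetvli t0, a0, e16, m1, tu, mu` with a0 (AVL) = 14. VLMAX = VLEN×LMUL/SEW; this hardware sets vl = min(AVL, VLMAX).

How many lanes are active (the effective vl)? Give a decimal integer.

vl = 14

VLMAX = (256 × 1) / 16 = 16 lanes
vl = min(AVL, VLMAX) = min(14, 16) = 14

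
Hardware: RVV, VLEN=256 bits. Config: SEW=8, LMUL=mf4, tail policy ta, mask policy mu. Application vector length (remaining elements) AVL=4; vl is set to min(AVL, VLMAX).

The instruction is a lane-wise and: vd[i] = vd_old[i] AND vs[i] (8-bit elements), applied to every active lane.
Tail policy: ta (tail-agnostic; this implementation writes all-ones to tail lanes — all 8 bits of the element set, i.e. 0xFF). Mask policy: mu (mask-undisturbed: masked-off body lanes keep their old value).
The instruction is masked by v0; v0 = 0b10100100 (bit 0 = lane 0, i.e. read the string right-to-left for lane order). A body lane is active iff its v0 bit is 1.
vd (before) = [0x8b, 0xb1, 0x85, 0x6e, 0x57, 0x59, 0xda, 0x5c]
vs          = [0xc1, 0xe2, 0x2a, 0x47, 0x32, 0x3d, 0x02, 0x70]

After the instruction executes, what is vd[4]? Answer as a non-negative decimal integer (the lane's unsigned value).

vd[4] = 255

lanes per group: 256·1/4/8 = 8
vl = min(AVL, VLMAX) = min(4, 8) = 4
vd[0] mask-off/keep -> 0x8b
vd[1] mask-off/keep -> 0xb1
vd[2] and(0x85,0x2a) -> 0x00
vd[3] mask-off/keep -> 0x6e
vd[4] tail/ones -> 0xff
vd[5] tail/ones -> 0xff
vd[6] tail/ones -> 0xff
vd[7] tail/ones -> 0xff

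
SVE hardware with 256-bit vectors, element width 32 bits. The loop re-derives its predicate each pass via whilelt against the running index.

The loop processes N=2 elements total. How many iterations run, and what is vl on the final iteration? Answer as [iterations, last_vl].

register lanes = 256/32 = 8
N=2: ⌈2/8⌉ = 1 iters; last vl = 2 − 0×8 = 2

[iterations, last_vl] = [1, 2]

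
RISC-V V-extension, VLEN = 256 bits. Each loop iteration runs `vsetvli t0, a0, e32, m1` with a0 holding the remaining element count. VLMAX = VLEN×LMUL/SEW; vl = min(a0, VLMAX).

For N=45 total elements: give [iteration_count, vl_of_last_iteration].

lanes per group: 256·1/32 = 8
iterations = ceil(45/8) = 6; final-pass vl = 5

[iterations, last_vl] = [6, 5]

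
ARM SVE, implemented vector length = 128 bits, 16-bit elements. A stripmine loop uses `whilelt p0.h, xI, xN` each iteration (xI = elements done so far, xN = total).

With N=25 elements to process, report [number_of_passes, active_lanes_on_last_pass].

[iterations, last_vl] = [4, 1]

128-bit reg / 16-bit elem → 8 lanes
iterations = ceil(25/8) = 4; final-pass vl = 1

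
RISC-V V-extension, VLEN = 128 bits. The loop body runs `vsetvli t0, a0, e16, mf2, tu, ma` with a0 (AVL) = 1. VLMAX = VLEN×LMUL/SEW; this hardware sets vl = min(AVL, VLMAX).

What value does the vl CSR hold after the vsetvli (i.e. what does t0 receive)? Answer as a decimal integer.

vl = 1

VLMAX = (128 × 1/2) / 16 = 4 lanes
vl ← min(1, 4) = 1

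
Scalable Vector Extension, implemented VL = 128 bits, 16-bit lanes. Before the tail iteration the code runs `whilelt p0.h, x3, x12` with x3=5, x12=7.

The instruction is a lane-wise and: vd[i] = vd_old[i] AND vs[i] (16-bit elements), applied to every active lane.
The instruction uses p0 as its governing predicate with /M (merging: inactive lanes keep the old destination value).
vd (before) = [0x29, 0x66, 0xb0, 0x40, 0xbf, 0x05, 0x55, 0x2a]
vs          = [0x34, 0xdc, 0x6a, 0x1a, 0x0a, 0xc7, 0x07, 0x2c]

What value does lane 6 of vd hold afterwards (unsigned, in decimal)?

register lanes = 128/16 = 8
active while 5+j < 7, i.e. j ∈ [0,2) capped at 8 ⇒ 2
vd[0] and(0x29,0x34) -> 0x20
vd[1] and(0x66,0xdc) -> 0x44
vd[2] tail/keep -> 0xb0
vd[3] tail/keep -> 0x40
vd[4] tail/keep -> 0xbf
vd[5] tail/keep -> 0x05
vd[6] tail/keep -> 0x55
vd[7] tail/keep -> 0x2a

vd[6] = 85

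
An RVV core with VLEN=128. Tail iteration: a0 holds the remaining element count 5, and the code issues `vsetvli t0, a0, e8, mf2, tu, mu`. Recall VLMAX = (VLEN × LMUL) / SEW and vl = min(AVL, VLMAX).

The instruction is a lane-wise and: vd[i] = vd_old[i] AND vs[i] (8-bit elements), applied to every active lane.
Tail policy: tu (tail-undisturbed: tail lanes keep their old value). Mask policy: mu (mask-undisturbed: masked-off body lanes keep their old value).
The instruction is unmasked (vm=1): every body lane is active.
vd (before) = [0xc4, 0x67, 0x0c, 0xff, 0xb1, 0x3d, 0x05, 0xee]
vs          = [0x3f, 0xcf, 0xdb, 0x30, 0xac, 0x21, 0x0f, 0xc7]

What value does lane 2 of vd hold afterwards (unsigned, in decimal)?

VLMAX = (128 × 1/2) / 8 = 8 lanes
vl = min(AVL, VLMAX) = min(5, 8) = 5
vd[0] and(0xc4,0x3f) -> 0x04
vd[1] and(0x67,0xcf) -> 0x47
vd[2] and(0x0c,0xdb) -> 0x08
vd[3] and(0xff,0x30) -> 0x30
vd[4] and(0xb1,0xac) -> 0xa0
vd[5] tail/keep -> 0x3d
vd[6] tail/keep -> 0x05
vd[7] tail/keep -> 0xee

vd[2] = 8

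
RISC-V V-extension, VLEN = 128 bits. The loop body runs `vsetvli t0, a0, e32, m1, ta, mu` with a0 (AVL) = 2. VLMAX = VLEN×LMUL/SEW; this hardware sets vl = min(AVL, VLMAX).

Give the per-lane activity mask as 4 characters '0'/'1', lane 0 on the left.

predicate = 1100

VLMAX = (128 × 1) / 32 = 4 lanes
AVL=2 ≤ VLMAX=4, so vl = 2
bits (lane 0 leftmost): 1100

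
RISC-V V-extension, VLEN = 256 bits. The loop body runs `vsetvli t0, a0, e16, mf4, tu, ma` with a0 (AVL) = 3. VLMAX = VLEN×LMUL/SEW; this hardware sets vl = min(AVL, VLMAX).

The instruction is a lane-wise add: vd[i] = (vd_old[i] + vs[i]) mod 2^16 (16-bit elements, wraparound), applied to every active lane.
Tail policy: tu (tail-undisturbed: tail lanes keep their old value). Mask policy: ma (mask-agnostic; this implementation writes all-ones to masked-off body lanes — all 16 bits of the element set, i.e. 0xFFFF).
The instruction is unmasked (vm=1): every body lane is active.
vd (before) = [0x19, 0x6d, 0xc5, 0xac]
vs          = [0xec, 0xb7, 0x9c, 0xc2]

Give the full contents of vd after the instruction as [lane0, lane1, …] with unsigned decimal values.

vd = [261, 292, 353, 172]

lanes per group: 256·1/4/16 = 4
AVL=3 ≤ VLMAX=4, so vl = 3
lane  0: add(0x19,0xec) ⇒ 0x105
lane  1: add(0x6d,0xb7) ⇒ 0x124
lane  2: add(0xc5,0x9c) ⇒ 0x161
lane  3: tail/keep ⇒ 0xac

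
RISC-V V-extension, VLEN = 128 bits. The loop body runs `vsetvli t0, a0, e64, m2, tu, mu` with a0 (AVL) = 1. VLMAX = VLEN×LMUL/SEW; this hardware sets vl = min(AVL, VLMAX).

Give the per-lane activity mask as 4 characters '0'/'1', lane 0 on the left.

VLMAX = VLEN×LMUL/SEW = 128×2/64 = 4
vl ← min(1, 4) = 1
bits (lane 0 leftmost): 1000

predicate = 1000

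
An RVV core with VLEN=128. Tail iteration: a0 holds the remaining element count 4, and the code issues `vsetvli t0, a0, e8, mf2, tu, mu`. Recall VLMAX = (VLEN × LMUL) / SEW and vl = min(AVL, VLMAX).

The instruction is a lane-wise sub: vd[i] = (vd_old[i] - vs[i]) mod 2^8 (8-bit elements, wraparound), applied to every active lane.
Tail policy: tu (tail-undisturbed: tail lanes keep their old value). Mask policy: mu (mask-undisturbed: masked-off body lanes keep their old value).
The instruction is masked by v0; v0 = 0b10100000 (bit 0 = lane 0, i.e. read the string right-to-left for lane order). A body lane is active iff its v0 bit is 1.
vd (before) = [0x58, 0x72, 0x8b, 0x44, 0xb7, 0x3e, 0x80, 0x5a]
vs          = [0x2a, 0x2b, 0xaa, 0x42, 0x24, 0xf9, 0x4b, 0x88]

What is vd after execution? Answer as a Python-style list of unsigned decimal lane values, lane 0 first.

VLMAX = (128 × 1/2) / 8 = 8 lanes
AVL=4 ≤ VLMAX=8, so vl = 4
vd[0] mask-off/keep -> 0x58
vd[1] mask-off/keep -> 0x72
vd[2] mask-off/keep -> 0x8b
vd[3] mask-off/keep -> 0x44
vd[4] tail/keep -> 0xb7
vd[5] tail/keep -> 0x3e
vd[6] tail/keep -> 0x80
vd[7] tail/keep -> 0x5a

vd = [88, 114, 139, 68, 183, 62, 128, 90]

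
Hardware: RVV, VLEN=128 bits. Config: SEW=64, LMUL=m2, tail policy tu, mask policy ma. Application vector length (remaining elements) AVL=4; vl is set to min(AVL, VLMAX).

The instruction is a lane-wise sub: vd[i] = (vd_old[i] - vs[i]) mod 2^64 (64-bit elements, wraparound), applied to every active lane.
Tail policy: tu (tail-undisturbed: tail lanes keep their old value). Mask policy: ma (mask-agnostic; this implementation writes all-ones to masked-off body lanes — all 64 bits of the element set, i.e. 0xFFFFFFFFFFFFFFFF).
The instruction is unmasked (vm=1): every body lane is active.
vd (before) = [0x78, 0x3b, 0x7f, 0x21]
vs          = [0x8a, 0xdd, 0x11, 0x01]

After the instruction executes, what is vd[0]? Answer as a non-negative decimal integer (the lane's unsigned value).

vd[0] = 18446744073709551598

VLMAX = VLEN×LMUL/SEW = 128×2/64 = 4
vl = min(AVL, VLMAX) = min(4, 4) = 4
lane  0: sub(0x78,0x8a) ⇒ 0xffffffffffffffee
lane  1: sub(0x3b,0xdd) ⇒ 0xffffffffffffff5e
lane  2: sub(0x7f,0x11) ⇒ 0x6e
lane  3: sub(0x21,0x01) ⇒ 0x20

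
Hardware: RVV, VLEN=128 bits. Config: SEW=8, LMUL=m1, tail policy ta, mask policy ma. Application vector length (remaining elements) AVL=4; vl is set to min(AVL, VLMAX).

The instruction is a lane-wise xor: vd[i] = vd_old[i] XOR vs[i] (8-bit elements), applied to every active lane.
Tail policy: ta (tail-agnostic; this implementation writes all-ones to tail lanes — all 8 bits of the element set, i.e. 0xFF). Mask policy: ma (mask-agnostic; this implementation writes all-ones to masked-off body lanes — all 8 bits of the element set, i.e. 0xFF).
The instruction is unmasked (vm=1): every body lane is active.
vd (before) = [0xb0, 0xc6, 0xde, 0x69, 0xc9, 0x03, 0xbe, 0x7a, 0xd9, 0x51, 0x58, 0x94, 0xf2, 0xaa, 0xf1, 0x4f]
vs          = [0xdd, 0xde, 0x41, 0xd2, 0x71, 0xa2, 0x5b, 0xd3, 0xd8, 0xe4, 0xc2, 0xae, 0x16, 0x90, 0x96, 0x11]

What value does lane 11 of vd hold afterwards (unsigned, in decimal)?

vd[11] = 255

VLMAX = VLEN×LMUL/SEW = 128×1/8 = 16
vl = min(AVL, VLMAX) = min(4, 16) = 4
vd[0] xor(0xb0,0xdd) -> 0x6d
vd[1] xor(0xc6,0xde) -> 0x18
vd[2] xor(0xde,0x41) -> 0x9f
vd[3] xor(0x69,0xd2) -> 0xbb
vd[4] tail/ones -> 0xff
vd[5] tail/ones -> 0xff
vd[6] tail/ones -> 0xff
vd[7] tail/ones -> 0xff
vd[8] tail/ones -> 0xff
vd[9] tail/ones -> 0xff
vd[10] tail/ones -> 0xff
vd[11] tail/ones -> 0xff
vd[12] tail/ones -> 0xff
vd[13] tail/ones -> 0xff
vd[14] tail/ones -> 0xff
vd[15] tail/ones -> 0xff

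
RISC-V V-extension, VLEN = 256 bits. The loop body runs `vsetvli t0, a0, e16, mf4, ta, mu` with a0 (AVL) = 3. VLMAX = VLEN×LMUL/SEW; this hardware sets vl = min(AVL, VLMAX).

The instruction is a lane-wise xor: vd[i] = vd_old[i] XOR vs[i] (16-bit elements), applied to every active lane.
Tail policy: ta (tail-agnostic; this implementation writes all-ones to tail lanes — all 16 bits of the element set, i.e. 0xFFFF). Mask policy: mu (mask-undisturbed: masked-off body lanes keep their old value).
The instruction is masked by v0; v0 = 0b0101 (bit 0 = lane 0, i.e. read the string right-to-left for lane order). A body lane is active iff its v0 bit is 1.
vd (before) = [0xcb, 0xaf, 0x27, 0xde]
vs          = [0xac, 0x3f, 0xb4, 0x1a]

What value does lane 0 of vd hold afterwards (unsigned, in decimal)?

vd[0] = 103

VLMAX = VLEN×LMUL/SEW = 256×1/4/16 = 4
AVL=3 ≤ VLMAX=4, so vl = 3
[0] xor(0xcb,0xac) = 0x67
[1] mask-off/keep = 0xaf
[2] xor(0x27,0xb4) = 0x93
[3] tail/ones = 0xffff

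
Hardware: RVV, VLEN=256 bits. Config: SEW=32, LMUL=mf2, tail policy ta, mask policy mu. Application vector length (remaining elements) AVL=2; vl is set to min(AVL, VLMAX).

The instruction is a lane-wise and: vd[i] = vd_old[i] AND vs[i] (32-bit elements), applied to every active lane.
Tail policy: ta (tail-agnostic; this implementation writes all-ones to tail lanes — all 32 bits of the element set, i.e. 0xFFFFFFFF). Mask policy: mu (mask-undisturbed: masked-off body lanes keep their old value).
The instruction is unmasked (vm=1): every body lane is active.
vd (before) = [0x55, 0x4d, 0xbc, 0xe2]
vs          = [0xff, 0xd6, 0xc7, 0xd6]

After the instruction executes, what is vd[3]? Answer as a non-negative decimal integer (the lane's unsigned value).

vd[3] = 4294967295

lanes per group: 256·1/2/32 = 4
vl = min(AVL, VLMAX) = min(2, 4) = 2
lane  0: and(0x55,0xff) ⇒ 0x55
lane  1: and(0x4d,0xd6) ⇒ 0x44
lane  2: tail/ones ⇒ 0xffffffff
lane  3: tail/ones ⇒ 0xffffffff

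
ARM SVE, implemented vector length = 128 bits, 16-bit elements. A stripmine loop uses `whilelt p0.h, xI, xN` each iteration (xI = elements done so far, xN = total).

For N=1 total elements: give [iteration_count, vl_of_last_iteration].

128-bit reg / 16-bit elem → 8 lanes
1 elements at 8/iter → 1 passes, remainder 1 on the last

[iterations, last_vl] = [1, 1]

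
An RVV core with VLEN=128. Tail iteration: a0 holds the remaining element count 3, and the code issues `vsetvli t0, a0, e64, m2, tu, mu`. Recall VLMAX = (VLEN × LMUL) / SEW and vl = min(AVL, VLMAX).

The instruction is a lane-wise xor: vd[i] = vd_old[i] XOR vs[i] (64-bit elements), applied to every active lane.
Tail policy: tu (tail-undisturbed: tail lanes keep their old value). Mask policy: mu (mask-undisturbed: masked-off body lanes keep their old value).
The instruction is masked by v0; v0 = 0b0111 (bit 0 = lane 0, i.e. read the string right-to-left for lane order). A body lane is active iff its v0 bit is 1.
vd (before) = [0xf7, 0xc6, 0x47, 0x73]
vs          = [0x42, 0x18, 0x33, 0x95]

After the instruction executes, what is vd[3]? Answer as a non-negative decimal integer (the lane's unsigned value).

vd[3] = 115

lanes per group: 128·2/64 = 4
vl ← min(3, 4) = 3
  i=0: xor(0xf7,0x42) → 181
  i=1: xor(0xc6,0x18) → 222
  i=2: xor(0x47,0x33) → 116
  i=3: tail/keep → 115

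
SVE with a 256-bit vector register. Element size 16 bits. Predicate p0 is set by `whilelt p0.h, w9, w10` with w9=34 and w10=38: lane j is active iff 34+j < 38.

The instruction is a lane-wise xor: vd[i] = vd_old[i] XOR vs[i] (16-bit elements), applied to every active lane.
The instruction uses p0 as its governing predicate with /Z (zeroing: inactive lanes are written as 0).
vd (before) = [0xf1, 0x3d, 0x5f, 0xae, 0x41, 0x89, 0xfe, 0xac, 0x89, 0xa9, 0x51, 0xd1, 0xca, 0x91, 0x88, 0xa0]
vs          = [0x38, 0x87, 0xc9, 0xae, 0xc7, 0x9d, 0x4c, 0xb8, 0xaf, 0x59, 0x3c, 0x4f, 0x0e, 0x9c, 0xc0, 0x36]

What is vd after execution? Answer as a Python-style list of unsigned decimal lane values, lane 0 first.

vd = [201, 186, 150, 0, 0, 0, 0, 0, 0, 0, 0, 0, 0, 0, 0, 0]

register lanes = 256/16 = 16
whilelt: lane j active iff 34+j < 38 → j < 4 → 4 active
[0] xor(0xf1,0x38) = 0xc9
[1] xor(0x3d,0x87) = 0xba
[2] xor(0x5f,0xc9) = 0x96
[3] xor(0xae,0xae) = 0x00
[4] tail/zero = 0x00
[5] tail/zero = 0x00
[6] tail/zero = 0x00
[7] tail/zero = 0x00
[8] tail/zero = 0x00
[9] tail/zero = 0x00
[10] tail/zero = 0x00
[11] tail/zero = 0x00
[12] tail/zero = 0x00
[13] tail/zero = 0x00
[14] tail/zero = 0x00
[15] tail/zero = 0x00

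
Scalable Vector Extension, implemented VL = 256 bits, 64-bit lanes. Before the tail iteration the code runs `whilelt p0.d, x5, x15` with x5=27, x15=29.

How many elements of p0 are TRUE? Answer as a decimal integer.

256-bit reg / 64-bit elem → 4 lanes
whilelt: lane j active iff 27+j < 29 → j < 2 → 2 active

vl = 2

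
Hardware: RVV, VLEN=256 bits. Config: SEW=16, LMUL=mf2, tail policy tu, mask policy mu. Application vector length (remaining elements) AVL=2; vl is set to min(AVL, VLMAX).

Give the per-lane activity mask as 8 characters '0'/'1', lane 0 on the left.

predicate = 11000000

VLMAX = (256 × 1/2) / 16 = 8 lanes
vl = min(AVL, VLMAX) = min(2, 8) = 2
bits (lane 0 leftmost): 11000000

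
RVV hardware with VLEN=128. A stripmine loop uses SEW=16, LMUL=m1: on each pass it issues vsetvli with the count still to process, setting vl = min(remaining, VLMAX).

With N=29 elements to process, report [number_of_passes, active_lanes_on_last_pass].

VLMAX = (128 × 1) / 16 = 8 lanes
iterations = ceil(29/8) = 4; final-pass vl = 5

[iterations, last_vl] = [4, 5]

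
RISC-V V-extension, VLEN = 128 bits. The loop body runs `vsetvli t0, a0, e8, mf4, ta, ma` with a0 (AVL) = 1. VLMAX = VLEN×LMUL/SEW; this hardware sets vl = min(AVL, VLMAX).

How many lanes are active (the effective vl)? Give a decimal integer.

lanes per group: 128·1/4/8 = 4
AVL=1 ≤ VLMAX=4, so vl = 1

vl = 1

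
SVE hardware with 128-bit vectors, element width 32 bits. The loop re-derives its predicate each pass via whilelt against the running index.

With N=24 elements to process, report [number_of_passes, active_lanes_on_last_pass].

register lanes = 128/32 = 4
iterations = ceil(24/4) = 6; final-pass vl = 4

[iterations, last_vl] = [6, 4]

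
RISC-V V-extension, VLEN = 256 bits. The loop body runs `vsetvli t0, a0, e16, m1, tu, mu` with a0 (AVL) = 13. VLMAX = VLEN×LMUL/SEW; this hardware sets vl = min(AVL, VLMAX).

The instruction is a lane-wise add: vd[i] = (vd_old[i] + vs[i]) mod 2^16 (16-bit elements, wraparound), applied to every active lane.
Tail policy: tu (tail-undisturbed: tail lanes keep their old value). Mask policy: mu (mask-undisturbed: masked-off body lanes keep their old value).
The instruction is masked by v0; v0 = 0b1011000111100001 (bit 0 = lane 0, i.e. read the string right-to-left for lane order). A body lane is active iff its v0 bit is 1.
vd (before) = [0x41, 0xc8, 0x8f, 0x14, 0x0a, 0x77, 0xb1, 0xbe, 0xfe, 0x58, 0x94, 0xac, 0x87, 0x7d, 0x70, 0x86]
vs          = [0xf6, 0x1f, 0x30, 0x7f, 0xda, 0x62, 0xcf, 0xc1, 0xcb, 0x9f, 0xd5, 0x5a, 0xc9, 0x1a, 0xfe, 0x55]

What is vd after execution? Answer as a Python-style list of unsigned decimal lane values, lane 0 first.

lanes per group: 256·1/16 = 16
vl = min(AVL, VLMAX) = min(13, 16) = 13
  i=0: add(0x41,0xf6) → 311
  i=1: mask-off/keep → 200
  i=2: mask-off/keep → 143
  i=3: mask-off/keep → 20
  i=4: mask-off/keep → 10
  i=5: add(0x77,0x62) → 217
  i=6: add(0xb1,0xcf) → 384
  i=7: add(0xbe,0xc1) → 383
  i=8: add(0xfe,0xcb) → 457
  i=9: mask-off/keep → 88
  i=10: mask-off/keep → 148
  i=11: mask-off/keep → 172
  i=12: add(0x87,0xc9) → 336
  i=13: tail/keep → 125
  i=14: tail/keep → 112
  i=15: tail/keep → 134

vd = [311, 200, 143, 20, 10, 217, 384, 383, 457, 88, 148, 172, 336, 125, 112, 134]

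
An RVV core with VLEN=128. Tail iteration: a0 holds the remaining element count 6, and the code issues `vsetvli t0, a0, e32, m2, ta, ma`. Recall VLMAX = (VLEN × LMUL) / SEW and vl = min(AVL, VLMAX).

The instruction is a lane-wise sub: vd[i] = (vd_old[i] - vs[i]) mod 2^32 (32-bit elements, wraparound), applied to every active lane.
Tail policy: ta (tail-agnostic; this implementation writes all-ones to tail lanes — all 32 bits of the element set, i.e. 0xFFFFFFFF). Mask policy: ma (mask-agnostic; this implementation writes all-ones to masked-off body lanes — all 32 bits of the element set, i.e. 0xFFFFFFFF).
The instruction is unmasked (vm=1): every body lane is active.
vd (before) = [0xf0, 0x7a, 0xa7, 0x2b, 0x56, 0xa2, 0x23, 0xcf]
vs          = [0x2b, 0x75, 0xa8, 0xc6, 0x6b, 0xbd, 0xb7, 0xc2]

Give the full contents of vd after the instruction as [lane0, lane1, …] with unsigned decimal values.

vd = [197, 5, 4294967295, 4294967141, 4294967275, 4294967269, 4294967295, 4294967295]

lanes per group: 128·2/32 = 8
vl = min(AVL, VLMAX) = min(6, 8) = 6
[0] sub(0xf0,0x2b) = 0xc5
[1] sub(0x7a,0x75) = 0x05
[2] sub(0xa7,0xa8) = 0xffffffff
[3] sub(0x2b,0xc6) = 0xffffff65
[4] sub(0x56,0x6b) = 0xffffffeb
[5] sub(0xa2,0xbd) = 0xffffffe5
[6] tail/ones = 0xffffffff
[7] tail/ones = 0xffffffff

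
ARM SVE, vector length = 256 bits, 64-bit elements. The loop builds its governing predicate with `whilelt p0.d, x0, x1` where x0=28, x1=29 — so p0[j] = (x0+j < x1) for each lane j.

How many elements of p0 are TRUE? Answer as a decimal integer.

vl = 1

register lanes = 256/64 = 4
active while 28+j < 29, i.e. j ∈ [0,1) capped at 4 ⇒ 1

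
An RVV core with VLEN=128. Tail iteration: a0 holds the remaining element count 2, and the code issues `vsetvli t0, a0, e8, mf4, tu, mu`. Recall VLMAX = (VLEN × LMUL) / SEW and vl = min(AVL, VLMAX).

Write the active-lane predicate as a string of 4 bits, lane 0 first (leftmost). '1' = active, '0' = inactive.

predicate = 1100

VLMAX = (128 × 1/4) / 8 = 4 lanes
AVL=2 ≤ VLMAX=4, so vl = 2
bits (lane 0 leftmost): 1100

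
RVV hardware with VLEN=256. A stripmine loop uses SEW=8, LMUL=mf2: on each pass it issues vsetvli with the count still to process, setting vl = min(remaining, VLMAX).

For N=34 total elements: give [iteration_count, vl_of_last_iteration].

[iterations, last_vl] = [3, 2]

lanes per group: 256·1/2/8 = 16
N=34: ⌈34/16⌉ = 3 iters; last vl = 34 − 2×16 = 2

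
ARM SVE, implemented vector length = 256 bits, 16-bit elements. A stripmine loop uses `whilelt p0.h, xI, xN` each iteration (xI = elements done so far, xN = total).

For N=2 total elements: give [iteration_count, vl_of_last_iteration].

register lanes = 256/16 = 16
N=2: ⌈2/16⌉ = 1 iters; last vl = 2 − 0×16 = 2

[iterations, last_vl] = [1, 2]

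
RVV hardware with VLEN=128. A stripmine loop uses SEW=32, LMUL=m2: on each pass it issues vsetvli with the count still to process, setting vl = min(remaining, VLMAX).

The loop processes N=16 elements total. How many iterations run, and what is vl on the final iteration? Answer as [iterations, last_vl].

VLMAX = (128 × 2) / 32 = 8 lanes
N=16: ⌈16/8⌉ = 2 iters; last vl = 16 − 1×8 = 8

[iterations, last_vl] = [2, 8]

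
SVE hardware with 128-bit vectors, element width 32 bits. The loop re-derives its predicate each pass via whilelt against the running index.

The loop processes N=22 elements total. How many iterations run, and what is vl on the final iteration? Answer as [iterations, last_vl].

lane count: 128 div 32 = 4
iterations = ceil(22/4) = 6; final-pass vl = 2

[iterations, last_vl] = [6, 2]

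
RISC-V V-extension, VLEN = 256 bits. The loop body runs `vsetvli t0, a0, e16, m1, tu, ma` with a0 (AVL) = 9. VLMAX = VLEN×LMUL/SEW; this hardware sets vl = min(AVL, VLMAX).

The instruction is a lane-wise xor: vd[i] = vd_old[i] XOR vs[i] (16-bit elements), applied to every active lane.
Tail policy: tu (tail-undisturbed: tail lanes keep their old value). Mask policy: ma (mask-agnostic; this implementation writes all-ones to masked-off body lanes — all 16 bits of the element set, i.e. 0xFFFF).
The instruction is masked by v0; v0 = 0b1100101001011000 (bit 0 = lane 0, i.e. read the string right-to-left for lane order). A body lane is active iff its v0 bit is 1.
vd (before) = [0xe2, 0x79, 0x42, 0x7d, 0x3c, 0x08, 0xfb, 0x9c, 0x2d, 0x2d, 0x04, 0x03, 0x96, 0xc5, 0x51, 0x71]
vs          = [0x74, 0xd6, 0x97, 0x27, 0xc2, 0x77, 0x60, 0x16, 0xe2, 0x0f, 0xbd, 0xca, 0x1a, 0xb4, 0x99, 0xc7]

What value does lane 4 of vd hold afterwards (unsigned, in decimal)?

vd[4] = 254

VLMAX = (256 × 1) / 16 = 16 lanes
vl = min(AVL, VLMAX) = min(9, 16) = 9
lane  0: mask-off/ones ⇒ 0xffff
lane  1: mask-off/ones ⇒ 0xffff
lane  2: mask-off/ones ⇒ 0xffff
lane  3: xor(0x7d,0x27) ⇒ 0x5a
lane  4: xor(0x3c,0xc2) ⇒ 0xfe
lane  5: mask-off/ones ⇒ 0xffff
lane  6: xor(0xfb,0x60) ⇒ 0x9b
lane  7: mask-off/ones ⇒ 0xffff
lane  8: mask-off/ones ⇒ 0xffff
lane  9: tail/keep ⇒ 0x2d
lane 10: tail/keep ⇒ 0x04
lane 11: tail/keep ⇒ 0x03
lane 12: tail/keep ⇒ 0x96
lane 13: tail/keep ⇒ 0xc5
lane 14: tail/keep ⇒ 0x51
lane 15: tail/keep ⇒ 0x71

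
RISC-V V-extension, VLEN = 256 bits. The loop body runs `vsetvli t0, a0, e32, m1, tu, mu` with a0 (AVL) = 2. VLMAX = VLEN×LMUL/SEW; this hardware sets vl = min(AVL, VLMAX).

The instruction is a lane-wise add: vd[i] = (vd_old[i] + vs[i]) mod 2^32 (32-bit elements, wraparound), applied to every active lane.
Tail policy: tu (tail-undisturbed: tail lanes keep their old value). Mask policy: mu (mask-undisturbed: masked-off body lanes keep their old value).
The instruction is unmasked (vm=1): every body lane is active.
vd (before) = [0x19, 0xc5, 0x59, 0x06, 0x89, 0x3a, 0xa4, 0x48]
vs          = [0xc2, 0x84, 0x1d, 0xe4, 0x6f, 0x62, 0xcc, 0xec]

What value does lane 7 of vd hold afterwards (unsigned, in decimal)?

vd[7] = 72

VLMAX = (256 × 1) / 32 = 8 lanes
AVL=2 ≤ VLMAX=8, so vl = 2
lane  0: add(0x19,0xc2) ⇒ 0xdb
lane  1: add(0xc5,0x84) ⇒ 0x149
lane  2: tail/keep ⇒ 0x59
lane  3: tail/keep ⇒ 0x06
lane  4: tail/keep ⇒ 0x89
lane  5: tail/keep ⇒ 0x3a
lane  6: tail/keep ⇒ 0xa4
lane  7: tail/keep ⇒ 0x48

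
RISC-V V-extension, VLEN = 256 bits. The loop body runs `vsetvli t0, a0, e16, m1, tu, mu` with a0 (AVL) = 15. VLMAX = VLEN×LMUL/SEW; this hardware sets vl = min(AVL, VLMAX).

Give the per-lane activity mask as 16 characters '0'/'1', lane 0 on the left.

VLMAX = (256 × 1) / 16 = 16 lanes
AVL=15 ≤ VLMAX=16, so vl = 15
bits (lane 0 leftmost): 1111111111111110

predicate = 1111111111111110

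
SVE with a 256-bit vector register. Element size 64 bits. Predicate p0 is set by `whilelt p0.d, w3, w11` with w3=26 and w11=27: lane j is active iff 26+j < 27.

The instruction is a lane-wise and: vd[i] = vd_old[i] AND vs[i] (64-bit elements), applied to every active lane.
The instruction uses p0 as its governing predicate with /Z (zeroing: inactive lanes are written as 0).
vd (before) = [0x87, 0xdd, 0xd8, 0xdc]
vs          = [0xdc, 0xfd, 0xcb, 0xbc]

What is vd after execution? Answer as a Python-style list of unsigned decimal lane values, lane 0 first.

256-bit reg / 64-bit elem → 4 lanes
whilelt: lane j active iff 26+j < 27 → j < 1 → 1 active
[0] and(0x87,0xdc) = 0x84
[1] tail/zero = 0x00
[2] tail/zero = 0x00
[3] tail/zero = 0x00

vd = [132, 0, 0, 0]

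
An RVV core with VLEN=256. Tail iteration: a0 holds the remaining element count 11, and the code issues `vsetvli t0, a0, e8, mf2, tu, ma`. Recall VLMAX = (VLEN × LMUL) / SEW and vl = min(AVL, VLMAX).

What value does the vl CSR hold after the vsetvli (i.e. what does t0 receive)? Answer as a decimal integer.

vl = 11

VLMAX = (256 × 1/2) / 8 = 16 lanes
AVL=11 ≤ VLMAX=16, so vl = 11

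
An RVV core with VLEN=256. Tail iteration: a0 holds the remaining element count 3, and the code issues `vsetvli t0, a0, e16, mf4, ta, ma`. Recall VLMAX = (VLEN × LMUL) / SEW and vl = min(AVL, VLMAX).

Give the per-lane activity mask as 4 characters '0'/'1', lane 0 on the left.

predicate = 1110

VLMAX = (256 × 1/4) / 16 = 4 lanes
vl ← min(3, 4) = 3
bits (lane 0 leftmost): 1110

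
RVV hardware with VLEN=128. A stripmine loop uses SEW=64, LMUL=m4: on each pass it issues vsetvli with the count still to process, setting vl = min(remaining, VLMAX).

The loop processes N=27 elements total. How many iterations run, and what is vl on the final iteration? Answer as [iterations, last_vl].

VLMAX = VLEN×LMUL/SEW = 128×4/64 = 8
N=27: ⌈27/8⌉ = 4 iters; last vl = 27 − 3×8 = 3

[iterations, last_vl] = [4, 3]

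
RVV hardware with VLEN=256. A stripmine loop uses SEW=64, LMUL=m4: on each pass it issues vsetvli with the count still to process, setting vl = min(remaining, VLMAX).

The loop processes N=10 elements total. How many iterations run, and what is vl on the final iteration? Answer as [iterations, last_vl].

[iterations, last_vl] = [1, 10]

VLMAX = (256 × 4) / 64 = 16 lanes
10 elements at 16/iter → 1 passes, remainder 10 on the last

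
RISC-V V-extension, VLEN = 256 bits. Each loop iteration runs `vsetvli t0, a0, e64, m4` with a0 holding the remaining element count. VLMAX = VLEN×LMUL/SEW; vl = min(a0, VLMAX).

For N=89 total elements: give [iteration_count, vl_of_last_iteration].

VLMAX = VLEN×LMUL/SEW = 256×4/64 = 16
N=89: ⌈89/16⌉ = 6 iters; last vl = 89 − 5×16 = 9

[iterations, last_vl] = [6, 9]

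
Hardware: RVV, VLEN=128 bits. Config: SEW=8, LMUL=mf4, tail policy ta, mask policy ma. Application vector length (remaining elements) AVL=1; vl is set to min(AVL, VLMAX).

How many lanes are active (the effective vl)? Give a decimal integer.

vl = 1

VLMAX = VLEN×LMUL/SEW = 128×1/4/8 = 4
AVL=1 ≤ VLMAX=4, so vl = 1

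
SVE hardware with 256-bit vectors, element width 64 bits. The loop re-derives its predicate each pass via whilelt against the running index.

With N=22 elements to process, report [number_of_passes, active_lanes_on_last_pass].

[iterations, last_vl] = [6, 2]

register lanes = 256/64 = 4
iterations = ceil(22/4) = 6; final-pass vl = 2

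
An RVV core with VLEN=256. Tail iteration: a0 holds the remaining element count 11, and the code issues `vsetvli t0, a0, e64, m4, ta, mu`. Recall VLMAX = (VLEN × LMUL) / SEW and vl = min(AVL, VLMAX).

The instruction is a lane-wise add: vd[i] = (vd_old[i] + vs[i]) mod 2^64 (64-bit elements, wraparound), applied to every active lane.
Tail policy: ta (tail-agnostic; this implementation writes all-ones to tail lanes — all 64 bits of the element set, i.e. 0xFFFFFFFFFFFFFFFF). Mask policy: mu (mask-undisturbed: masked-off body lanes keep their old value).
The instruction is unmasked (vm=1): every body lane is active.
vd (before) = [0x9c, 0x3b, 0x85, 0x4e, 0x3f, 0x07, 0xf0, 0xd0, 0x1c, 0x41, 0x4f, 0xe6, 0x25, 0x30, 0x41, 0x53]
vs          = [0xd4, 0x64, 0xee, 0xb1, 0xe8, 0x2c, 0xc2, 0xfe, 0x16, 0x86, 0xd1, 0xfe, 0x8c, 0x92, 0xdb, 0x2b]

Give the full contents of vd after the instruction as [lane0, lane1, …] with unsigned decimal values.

vd = [368, 159, 371, 255, 295, 51, 434, 462, 50, 199, 288, 18446744073709551615, 18446744073709551615, 18446744073709551615, 18446744073709551615, 18446744073709551615]

lanes per group: 256·4/64 = 16
vl ← min(11, 16) = 11
lane  0: add(0x9c,0xd4) ⇒ 0x170
lane  1: add(0x3b,0x64) ⇒ 0x9f
lane  2: add(0x85,0xee) ⇒ 0x173
lane  3: add(0x4e,0xb1) ⇒ 0xff
lane  4: add(0x3f,0xe8) ⇒ 0x127
lane  5: add(0x07,0x2c) ⇒ 0x33
lane  6: add(0xf0,0xc2) ⇒ 0x1b2
lane  7: add(0xd0,0xfe) ⇒ 0x1ce
lane  8: add(0x1c,0x16) ⇒ 0x32
lane  9: add(0x41,0x86) ⇒ 0xc7
lane 10: add(0x4f,0xd1) ⇒ 0x120
lane 11: tail/ones ⇒ 0xffffffffffffffff
lane 12: tail/ones ⇒ 0xffffffffffffffff
lane 13: tail/ones ⇒ 0xffffffffffffffff
lane 14: tail/ones ⇒ 0xffffffffffffffff
lane 15: tail/ones ⇒ 0xffffffffffffffff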